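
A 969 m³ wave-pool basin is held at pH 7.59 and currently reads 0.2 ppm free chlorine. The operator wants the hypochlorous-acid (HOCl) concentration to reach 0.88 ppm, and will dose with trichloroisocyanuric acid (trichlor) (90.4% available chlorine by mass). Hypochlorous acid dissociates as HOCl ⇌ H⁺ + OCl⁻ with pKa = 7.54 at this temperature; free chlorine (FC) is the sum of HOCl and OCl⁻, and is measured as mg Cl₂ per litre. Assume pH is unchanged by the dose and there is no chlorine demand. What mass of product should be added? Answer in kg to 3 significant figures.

Volume: 969 m³ = 969,000 L.
[OCl⁻]/[HOCl] = 10^(pH − pKa) = 10^(7.59 − 7.54) = 1.122; fraction as HOCl = 1/(1 + 1.122) = 0.4712.
Free chlorine required for 0.88 ppm HOCl: 0.88 / 0.4712 = 1.867 ppm.
FC to add: 1.867 − 0.2 = 1.667 mg/L as Cl₂.
Cl₂ equivalent: 1.667 mg/L × 969,000 L = 1616 g.
Product at 90.4% available Cl: 1616 / 0.904 = 1787 g.

1.79 kg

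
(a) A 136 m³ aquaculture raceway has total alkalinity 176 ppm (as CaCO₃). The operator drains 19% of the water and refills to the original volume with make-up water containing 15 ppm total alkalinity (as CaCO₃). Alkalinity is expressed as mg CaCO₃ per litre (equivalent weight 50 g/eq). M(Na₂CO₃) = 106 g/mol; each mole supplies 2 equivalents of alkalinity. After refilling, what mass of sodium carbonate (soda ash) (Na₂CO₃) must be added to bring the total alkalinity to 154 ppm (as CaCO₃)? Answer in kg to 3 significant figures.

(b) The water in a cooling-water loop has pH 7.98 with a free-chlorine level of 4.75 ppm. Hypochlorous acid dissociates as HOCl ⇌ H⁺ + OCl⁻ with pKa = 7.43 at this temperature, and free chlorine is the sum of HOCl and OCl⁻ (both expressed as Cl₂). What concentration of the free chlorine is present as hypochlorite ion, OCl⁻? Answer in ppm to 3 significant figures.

(a) 1.24 kg; (b) 3.71 ppm

(a) Volume: 136 m³ = 136,000 L.
(a) After draining 19% and refilling: 176 × 0.81 + 15 × 0.19 = 145.41 ppm.
(a) Deficit to target: 154 − 145.41 = 8.59 mg/L.
(a) As CaCO₃: 8.59 mg/L × 136,000 L = 1168 g; ÷ 50 g/eq ÷ 2 = 11.68 mol Na₂CO₃.
(a) Mass: 11.68 × 106 = 1238 g.

(b) [OCl⁻]/[HOCl] = 10^(pH − pKa) = 10^(7.98 − 7.43) = 10^0.55 = 3.548.
(b) Fraction as HOCl = 1 / (1 + 3.548) = 0.2199.
(b) OCl⁻ = (1 − 0.2199) × 4.75 ppm = 3.706 ppm.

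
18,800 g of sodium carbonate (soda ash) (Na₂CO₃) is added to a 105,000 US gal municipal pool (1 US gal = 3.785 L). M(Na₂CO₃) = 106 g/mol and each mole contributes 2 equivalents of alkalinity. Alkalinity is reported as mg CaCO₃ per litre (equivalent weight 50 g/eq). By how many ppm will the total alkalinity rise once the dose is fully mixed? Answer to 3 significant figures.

44.6 ppm

Volume: 105,000 US gal × 3.785 L/gal = 397,425 L.
Moles of Na₂CO₃: 18,800 g ÷ 106 g/mol = 177.4 mol → 354.7 eq of alkalinity.
As CaCO₃: 354.7 eq × 50 g/eq = 17,740 g.
Rise: 17,740 g / 397,425 L × 1000 = 44.63 mg/L.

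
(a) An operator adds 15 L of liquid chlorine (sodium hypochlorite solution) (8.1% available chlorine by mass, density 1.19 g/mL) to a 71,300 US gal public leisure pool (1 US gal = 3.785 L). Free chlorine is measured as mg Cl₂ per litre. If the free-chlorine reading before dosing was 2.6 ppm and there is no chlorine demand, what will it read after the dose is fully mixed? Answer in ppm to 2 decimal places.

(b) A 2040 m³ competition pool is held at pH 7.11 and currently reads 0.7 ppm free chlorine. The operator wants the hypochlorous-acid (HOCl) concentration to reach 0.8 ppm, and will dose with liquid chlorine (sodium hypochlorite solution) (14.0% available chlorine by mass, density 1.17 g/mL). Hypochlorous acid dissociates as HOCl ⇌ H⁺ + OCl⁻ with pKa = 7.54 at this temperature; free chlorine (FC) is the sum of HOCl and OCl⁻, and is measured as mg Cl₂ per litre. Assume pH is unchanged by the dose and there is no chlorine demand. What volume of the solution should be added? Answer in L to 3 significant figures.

(a) 7.96 ppm; (b) 4.95 L

(a) Volume: 71,300 US gal × 3.785 L/gal = 269,870 L.
(a) Mass of solution: 15 L × 1000 mL/L × 1.19 g/mL = 17,850 g.
(a) Available chlorine delivered: 17,850 g × 0.081 = 1446 g as Cl₂.
(a) Concentration rise: 1446 g / 269,870 L = 5.358 mg/L = 5.36 ppm.
(a) Final FC: 2.6 + 5.36 = 7.96 ppm.

(b) Volume: 2040 m³ = 2,040,000 L.
(b) [OCl⁻]/[HOCl] = 10^(pH − pKa) = 10^(7.11 − 7.54) = 0.3715; fraction as HOCl = 1/(1 + 0.3715) = 0.7291.
(b) Free chlorine required for 0.8 ppm HOCl: 0.8 / 0.7291 = 1.097 ppm.
(b) FC to add: 1.097 − 0.7 = 0.3972 mg/L as Cl₂.
(b) Cl₂ equivalent: 0.3972 mg/L × 2,040,000 L = 810.3 g.
(b) Product at 14.0% available Cl: 810.3 / 0.14 = 5788 g.
(b) Volume: 5788 g ÷ 1.17 g/mL = 4947 mL.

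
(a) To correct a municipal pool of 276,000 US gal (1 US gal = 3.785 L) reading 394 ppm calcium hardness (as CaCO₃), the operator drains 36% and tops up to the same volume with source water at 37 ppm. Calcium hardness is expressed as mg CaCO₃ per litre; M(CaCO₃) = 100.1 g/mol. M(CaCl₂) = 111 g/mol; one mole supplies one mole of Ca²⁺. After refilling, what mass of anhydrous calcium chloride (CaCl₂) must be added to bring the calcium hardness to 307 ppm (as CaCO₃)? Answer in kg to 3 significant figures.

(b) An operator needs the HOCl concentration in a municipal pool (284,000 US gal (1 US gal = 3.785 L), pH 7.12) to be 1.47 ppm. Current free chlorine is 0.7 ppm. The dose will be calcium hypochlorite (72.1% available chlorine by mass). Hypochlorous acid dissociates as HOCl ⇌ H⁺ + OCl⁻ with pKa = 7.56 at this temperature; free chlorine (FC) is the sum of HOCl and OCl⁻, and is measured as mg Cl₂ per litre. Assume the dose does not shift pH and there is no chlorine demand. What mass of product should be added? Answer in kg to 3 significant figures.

(a) Volume: 276,000 US gal × 3.785 L/gal = 1,044,660 L.
(a) After draining 36% and refilling: 394 × 0.64 + 37 × 0.36 = 265.48 ppm.
(a) Deficit to target: 307 − 265.48 = 41.52 mg/L.
(a) As CaCO₃: 41.52 mg/L × 1,044,660 L = 43,370 g; ÷ 100.1 = 433.3 mol Ca²⁺.
(a) Mass: 433.3 × 111 = 48,100 g.

(b) Volume: 284,000 US gal × 3.785 L/gal = 1,074,940 L.
(b) [OCl⁻]/[HOCl] = 10^(pH − pKa) = 10^(7.12 − 7.56) = 0.3631; fraction as HOCl = 1/(1 + 0.3631) = 0.7336.
(b) Free chlorine required for 1.47 ppm HOCl: 1.47 / 0.7336 = 2.004 ppm.
(b) FC to add: 2.004 − 0.7 = 1.304 mg/L as Cl₂.
(b) Cl₂ equivalent: 1.304 mg/L × 1,074,940 L = 1401 g.
(b) Product at 72.1% available Cl: 1401 / 0.721 = 1944 g.

(a) 48.1 kg; (b) 1.94 kg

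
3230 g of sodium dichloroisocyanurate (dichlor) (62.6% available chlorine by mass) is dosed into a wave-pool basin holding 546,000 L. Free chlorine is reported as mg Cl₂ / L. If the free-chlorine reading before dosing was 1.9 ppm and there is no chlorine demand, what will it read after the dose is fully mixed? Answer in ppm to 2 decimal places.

5.60 ppm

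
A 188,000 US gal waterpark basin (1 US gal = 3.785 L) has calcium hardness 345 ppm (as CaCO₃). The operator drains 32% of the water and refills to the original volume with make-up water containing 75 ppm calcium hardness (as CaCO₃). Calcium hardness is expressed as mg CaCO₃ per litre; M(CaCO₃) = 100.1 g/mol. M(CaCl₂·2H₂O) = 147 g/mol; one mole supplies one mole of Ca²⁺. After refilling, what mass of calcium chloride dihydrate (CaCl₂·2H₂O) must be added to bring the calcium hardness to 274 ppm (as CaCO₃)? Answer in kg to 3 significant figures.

16.1 kg

Volume: 188,000 US gal × 3.785 L/gal = 711,580 L.
After draining 32% and refilling: 345 × 0.68 + 75 × 0.32 = 258.6 ppm.
Deficit to target: 274 − 258.6 = 15.4 mg/L.
As CaCO₃: 15.4 mg/L × 711,580 L = 10,960 g; ÷ 100.1 = 109.5 mol Ca²⁺.
Mass: 109.5 × 147 = 16,090 g.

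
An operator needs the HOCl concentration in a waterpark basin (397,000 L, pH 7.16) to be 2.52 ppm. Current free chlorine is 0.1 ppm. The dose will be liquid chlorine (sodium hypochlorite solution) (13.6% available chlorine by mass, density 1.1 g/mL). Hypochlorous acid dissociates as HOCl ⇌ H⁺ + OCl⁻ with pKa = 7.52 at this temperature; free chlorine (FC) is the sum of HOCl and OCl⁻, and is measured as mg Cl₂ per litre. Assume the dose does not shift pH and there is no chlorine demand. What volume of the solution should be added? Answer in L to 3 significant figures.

9.34 L

[OCl⁻]/[HOCl] = 10^(pH − pKa) = 10^(7.16 − 7.52) = 0.4365; fraction as HOCl = 1/(1 + 0.4365) = 0.6961.
Free chlorine required for 2.52 ppm HOCl: 2.52 / 0.6961 = 3.62 ppm.
FC to add: 3.62 − 0.1 = 3.52 mg/L as Cl₂.
Cl₂ equivalent: 3.52 mg/L × 397,000 L = 1397 g.
Product at 13.6% available Cl: 1397 / 0.136 = 10,280 g.
Volume: 10,280 g ÷ 1.1 g/mL = 9341 mL.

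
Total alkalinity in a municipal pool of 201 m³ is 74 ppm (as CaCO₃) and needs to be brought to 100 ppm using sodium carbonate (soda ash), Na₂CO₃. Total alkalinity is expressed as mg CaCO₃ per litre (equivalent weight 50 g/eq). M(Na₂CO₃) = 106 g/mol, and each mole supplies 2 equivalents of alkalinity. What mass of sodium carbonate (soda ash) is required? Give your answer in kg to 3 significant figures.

5.54 kg

Volume: 201 m³ = 201,000 L.
Alkalinity to add: (100 − 74) = 26 mg/L as CaCO₃ × 201,000 L = 5226 g as CaCO₃.
Equivalents: 5226 g ÷ 50 g/eq = 104.5 eq.
Each mole of Na₂CO₃ supplies 2 eq, so 104.5 / 2 = 52.26 mol.
Mass: 52.26 mol × 106 g/mol = 5540 g.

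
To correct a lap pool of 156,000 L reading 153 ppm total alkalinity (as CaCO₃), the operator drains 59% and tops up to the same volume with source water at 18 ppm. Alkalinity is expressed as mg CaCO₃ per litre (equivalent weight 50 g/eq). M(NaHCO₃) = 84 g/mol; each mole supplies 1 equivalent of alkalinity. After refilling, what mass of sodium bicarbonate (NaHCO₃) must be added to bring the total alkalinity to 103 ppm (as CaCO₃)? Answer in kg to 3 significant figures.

7.77 kg

After draining 59% and refilling: 153 × 0.41 + 18 × 0.59 = 73.35 ppm.
Deficit to target: 103 − 73.35 = 29.65 mg/L.
As CaCO₃: 29.65 mg/L × 156,000 L = 4625 g; ÷ 50 g/eq ÷ 1 = 92.51 mol NaHCO₃.
Mass: 92.51 × 84 = 7771 g.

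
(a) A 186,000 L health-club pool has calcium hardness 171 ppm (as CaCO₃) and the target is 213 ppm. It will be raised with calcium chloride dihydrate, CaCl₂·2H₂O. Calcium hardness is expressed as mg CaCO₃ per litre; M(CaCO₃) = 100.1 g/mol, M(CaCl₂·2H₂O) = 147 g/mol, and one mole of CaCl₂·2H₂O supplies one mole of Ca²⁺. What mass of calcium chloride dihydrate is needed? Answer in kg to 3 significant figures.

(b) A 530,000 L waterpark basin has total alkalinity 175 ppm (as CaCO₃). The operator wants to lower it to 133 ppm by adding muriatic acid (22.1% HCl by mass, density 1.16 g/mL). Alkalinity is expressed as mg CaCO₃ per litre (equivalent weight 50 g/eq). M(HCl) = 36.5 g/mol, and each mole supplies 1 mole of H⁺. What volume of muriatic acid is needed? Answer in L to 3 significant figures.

(a) 11.5 kg; (b) 63.4 L

(a) Hardness to add: (213 − 171) = 42 mg/L as CaCO₃ × 186,000 L = 7812 g as CaCO₃.
(a) Moles of Ca²⁺ (1 mol Ca²⁺ ≡ 1 mol CaCO₃): 7812 / 100.1 g/mol = 78.04 mol.
(a) Mass of CaCl₂·2H₂O: 78.04 × 147 = 11,470 g.

(b) Alkalinity to neutralize: (175 − 133) = 42 mg/L as CaCO₃ × 530,000 L = 22,260 g as CaCO₃.
(b) Equivalents of H⁺ required: 22,260 ÷ 50 g/eq = 445.2 eq = 445.2 mol HCl.
(b) Mass of HCl: 445.2 × 36.5 = 16,250 g.
(b) Mass of 22.1% solution: 16,250 / 0.221 = 73,530 g.
(b) Volume: 73,530 g ÷ 1.16 g/mL = 63,390 mL.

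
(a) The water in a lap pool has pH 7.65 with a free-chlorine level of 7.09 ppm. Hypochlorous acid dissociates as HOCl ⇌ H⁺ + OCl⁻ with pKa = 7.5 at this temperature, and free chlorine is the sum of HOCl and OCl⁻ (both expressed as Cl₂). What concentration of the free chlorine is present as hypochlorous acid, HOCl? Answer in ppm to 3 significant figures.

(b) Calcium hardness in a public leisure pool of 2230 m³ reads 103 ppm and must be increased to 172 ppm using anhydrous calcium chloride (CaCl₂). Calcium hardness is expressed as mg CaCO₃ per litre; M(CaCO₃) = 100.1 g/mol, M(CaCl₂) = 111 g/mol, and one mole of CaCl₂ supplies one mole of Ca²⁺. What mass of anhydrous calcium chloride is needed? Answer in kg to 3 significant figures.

(a) [OCl⁻]/[HOCl] = 10^(pH − pKa) = 10^(7.65 − 7.5) = 10^0.15 = 1.413.
(a) Fraction as HOCl = 1 / (1 + 1.413) = 0.4145.
(a) HOCl = 0.4145 × 7.09 ppm = 2.939 ppm.

(b) Volume: 2230 m³ = 2,230,000 L.
(b) Hardness to add: (172 − 103) = 69 mg/L as CaCO₃ × 2,230,000 L = 153,900 g as CaCO₃.
(b) Moles of Ca²⁺ (1 mol Ca²⁺ ≡ 1 mol CaCO₃): 153,900 / 100.1 g/mol = 1537 mol.
(b) Mass of CaCl₂: 1537 × 111 = 170,600 g.

(a) 2.94 ppm; (b) 171 kg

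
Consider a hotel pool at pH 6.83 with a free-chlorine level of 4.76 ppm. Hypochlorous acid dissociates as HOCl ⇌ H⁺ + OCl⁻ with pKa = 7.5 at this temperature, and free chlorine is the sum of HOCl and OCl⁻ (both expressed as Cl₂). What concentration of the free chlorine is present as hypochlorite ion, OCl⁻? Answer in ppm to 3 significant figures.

[OCl⁻]/[HOCl] = 10^(pH − pKa) = 10^(6.83 − 7.5) = 10^-0.67 = 0.2138.
Fraction as HOCl = 1 / (1 + 0.2138) = 0.8239.
OCl⁻ = (1 − 0.8239) × 4.76 ppm = 0.8384 ppm.

0.838 ppm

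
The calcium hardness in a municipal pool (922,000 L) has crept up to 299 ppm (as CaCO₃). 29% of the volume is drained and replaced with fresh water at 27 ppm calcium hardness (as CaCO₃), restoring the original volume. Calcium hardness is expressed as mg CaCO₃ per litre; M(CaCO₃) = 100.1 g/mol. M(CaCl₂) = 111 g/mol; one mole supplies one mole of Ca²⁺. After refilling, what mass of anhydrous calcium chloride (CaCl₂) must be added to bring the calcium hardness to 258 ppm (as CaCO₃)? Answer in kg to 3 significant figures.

After draining 29% and refilling: 299 × 0.71 + 27 × 0.29 = 220.12 ppm.
Deficit to target: 258 − 220.12 = 37.88 mg/L.
As CaCO₃: 37.88 mg/L × 922,000 L = 34,930 g; ÷ 100.1 = 348.9 mol Ca²⁺.
Mass: 348.9 × 111 = 38,730 g.

38.7 kg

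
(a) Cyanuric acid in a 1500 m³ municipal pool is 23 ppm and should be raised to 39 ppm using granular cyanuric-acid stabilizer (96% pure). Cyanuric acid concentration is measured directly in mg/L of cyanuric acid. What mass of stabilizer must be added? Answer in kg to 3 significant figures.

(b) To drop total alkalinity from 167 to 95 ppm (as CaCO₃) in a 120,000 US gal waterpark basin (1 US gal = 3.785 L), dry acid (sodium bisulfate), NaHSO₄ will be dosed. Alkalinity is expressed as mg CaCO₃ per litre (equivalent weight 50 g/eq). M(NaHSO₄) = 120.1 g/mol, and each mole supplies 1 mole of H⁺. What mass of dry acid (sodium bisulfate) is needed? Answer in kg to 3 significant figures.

(a) Volume: 1500 m³ = 1,500,000 L.
(a) CYA to add: (39 − 23) = 16 mg/L × 1,500,000 L = 24,000 g cyanuric acid.
(a) At 96% purity: 24,000 / 0.96 = 25,000 g product.

(b) Volume: 120,000 US gal × 3.785 L/gal = 454,200 L.
(b) Alkalinity to neutralize: (167 − 95) = 72 mg/L as CaCO₃ × 454,200 L = 32,700 g as CaCO₃.
(b) Equivalents of H⁺ required: 32,700 ÷ 50 g/eq = 654 eq = 654 mol NaHSO₄.
(b) Mass of NaHSO₄: 654 × 120.1 = 78,550 g.

(a) 25.0 kg; (b) 78.6 kg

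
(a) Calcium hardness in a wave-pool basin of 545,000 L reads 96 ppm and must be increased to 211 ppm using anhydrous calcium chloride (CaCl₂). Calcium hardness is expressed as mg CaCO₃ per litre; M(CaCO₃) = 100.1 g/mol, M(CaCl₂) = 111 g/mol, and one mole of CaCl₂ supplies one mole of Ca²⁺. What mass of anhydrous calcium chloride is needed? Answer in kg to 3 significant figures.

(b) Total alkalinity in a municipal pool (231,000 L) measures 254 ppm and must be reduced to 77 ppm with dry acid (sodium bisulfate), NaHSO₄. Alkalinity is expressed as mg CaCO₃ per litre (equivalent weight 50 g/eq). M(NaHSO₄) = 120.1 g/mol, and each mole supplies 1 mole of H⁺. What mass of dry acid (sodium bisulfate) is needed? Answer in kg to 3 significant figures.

(a) Hardness to add: (211 − 96) = 115 mg/L as CaCO₃ × 545,000 L = 62,680 g as CaCO₃.
(a) Moles of Ca²⁺ (1 mol Ca²⁺ ≡ 1 mol CaCO₃): 62,680 / 100.1 g/mol = 626.1 mol.
(a) Mass of CaCl₂: 626.1 × 111 = 69,500 g.

(b) Alkalinity to neutralize: (254 − 77) = 177 mg/L as CaCO₃ × 231,000 L = 40,890 g as CaCO₃.
(b) Equivalents of H⁺ required: 40,890 ÷ 50 g/eq = 817.7 eq = 817.7 mol NaHSO₄.
(b) Mass of NaHSO₄: 817.7 × 120.1 = 98,210 g.

(a) 69.5 kg; (b) 98.2 kg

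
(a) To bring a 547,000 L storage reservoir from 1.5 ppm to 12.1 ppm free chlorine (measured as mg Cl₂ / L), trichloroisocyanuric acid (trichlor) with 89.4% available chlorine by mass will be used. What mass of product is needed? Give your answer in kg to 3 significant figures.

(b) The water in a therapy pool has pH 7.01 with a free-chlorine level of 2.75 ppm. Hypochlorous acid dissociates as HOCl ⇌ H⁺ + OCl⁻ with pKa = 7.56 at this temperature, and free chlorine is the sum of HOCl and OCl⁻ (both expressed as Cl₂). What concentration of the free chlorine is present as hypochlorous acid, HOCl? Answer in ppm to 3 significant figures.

(a) Chlorine deficit: 12.1 − 1.5 = 10.6 ppm = 10.6 mg/L as Cl₂.
(a) Cl₂ equivalent needed: 10.6 mg/L × 547,000 L = 5,798,000 mg = 5798 g.
(a) Product at 89.4% available chlorine: 5798 / 0.894 = 6486 g.

(b) [OCl⁻]/[HOCl] = 10^(pH − pKa) = 10^(7.01 − 7.56) = 10^-0.55 = 0.2818.
(b) Fraction as HOCl = 1 / (1 + 0.2818) = 0.7801.
(b) HOCl = 0.7801 × 2.75 ppm = 2.145 ppm.

(a) 6.49 kg; (b) 2.15 ppm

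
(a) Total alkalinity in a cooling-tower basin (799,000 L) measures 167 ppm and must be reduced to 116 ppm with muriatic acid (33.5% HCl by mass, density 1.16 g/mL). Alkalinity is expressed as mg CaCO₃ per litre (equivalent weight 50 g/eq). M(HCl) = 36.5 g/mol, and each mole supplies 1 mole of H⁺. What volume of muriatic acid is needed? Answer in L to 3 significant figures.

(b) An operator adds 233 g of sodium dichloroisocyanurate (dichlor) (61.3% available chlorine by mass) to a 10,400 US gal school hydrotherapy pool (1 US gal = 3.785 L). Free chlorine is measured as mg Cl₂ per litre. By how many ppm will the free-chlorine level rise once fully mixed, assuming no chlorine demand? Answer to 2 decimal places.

(a) Alkalinity to neutralize: (167 − 116) = 51 mg/L as CaCO₃ × 799,000 L = 40,750 g as CaCO₃.
(a) Equivalents of H⁺ required: 40,750 ÷ 50 g/eq = 815 eq = 815 mol HCl.
(a) Mass of HCl: 815 × 36.5 = 29,750 g.
(a) Mass of 33.5% solution: 29,750 / 0.335 = 88,800 g.
(a) Volume: 88,800 g ÷ 1.16 g/mL = 76,550 mL.

(b) Volume: 10,400 US gal × 3.785 L/gal = 39,364 L.
(b) Available chlorine delivered: 233 g × 0.613 = 142.8 g as Cl₂.
(b) Concentration rise: 142.8 g / 39,364 L = 3.628 mg/L = 3.63 ppm.

(a) 76.5 L; (b) 3.63 ppm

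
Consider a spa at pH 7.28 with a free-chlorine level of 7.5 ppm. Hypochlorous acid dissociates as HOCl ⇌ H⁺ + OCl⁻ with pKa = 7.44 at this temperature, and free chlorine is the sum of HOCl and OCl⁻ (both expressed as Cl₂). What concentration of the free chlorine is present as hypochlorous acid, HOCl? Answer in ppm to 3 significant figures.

4.43 ppm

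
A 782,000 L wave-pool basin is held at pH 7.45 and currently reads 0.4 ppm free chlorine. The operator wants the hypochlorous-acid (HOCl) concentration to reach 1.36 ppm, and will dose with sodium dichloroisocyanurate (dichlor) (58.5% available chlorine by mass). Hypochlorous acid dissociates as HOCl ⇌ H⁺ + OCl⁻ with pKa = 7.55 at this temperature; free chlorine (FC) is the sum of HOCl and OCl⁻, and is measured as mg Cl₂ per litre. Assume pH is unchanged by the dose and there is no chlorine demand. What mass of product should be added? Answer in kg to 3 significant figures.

[OCl⁻]/[HOCl] = 10^(pH − pKa) = 10^(7.45 − 7.55) = 0.7943; fraction as HOCl = 1/(1 + 0.7943) = 0.5573.
Free chlorine required for 1.36 ppm HOCl: 1.36 / 0.5573 = 2.44 ppm.
FC to add: 2.44 − 0.4 = 2.04 mg/L as Cl₂.
Cl₂ equivalent: 2.04 mg/L × 782,000 L = 1596 g.
Product at 58.5% available Cl: 1596 / 0.585 = 2727 g.

2.73 kg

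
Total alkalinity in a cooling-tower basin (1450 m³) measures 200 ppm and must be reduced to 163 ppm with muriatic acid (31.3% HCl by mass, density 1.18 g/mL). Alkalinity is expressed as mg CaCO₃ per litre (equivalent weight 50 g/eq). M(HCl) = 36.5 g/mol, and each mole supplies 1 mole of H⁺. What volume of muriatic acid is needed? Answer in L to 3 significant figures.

Volume: 1450 m³ = 1,450,000 L.
Alkalinity to neutralize: (200 − 163) = 37 mg/L as CaCO₃ × 1,450,000 L = 53,650 g as CaCO₃.
Equivalents of H⁺ required: 53,650 ÷ 50 g/eq = 1073 eq = 1073 mol HCl.
Mass of HCl: 1073 × 36.5 = 39,160 g.
Mass of 31.3% solution: 39,160 / 0.313 = 125,100 g.
Volume: 125,100 g ÷ 1.18 g/mL = 106,000 mL.

106 L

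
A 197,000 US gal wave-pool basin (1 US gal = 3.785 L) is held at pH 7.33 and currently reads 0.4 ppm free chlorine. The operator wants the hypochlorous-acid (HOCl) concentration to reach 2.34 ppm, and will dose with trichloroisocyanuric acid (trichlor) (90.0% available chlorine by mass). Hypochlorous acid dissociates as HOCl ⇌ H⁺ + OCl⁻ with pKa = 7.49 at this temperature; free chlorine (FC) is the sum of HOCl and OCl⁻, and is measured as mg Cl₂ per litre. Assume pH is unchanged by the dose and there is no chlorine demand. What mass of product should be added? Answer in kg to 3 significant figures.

Volume: 197,000 US gal × 3.785 L/gal = 745,645 L.
[OCl⁻]/[HOCl] = 10^(pH − pKa) = 10^(7.33 − 7.49) = 0.6918; fraction as HOCl = 1/(1 + 0.6918) = 0.5911.
Free chlorine required for 2.34 ppm HOCl: 2.34 / 0.5911 = 3.959 ppm.
FC to add: 3.959 − 0.4 = 3.559 mg/L as Cl₂.
Cl₂ equivalent: 3.559 mg/L × 745,645 L = 2654 g.
Product at 90.0% available Cl: 2654 / 0.9 = 2949 g.

2.95 kg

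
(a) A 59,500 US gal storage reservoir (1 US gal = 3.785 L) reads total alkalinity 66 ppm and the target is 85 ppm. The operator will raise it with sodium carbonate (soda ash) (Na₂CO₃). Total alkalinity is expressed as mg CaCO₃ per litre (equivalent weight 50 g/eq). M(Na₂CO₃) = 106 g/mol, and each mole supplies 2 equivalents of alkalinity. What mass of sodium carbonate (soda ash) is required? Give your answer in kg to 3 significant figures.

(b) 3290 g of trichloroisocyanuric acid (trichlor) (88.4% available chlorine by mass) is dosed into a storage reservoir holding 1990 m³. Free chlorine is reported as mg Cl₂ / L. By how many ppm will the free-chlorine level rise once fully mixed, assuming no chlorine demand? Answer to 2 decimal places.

(a) Volume: 59,500 US gal × 3.785 L/gal = 225,208 L.
(a) Alkalinity to add: (85 − 66) = 19 mg/L as CaCO₃ × 225,208 L = 4279 g as CaCO₃.
(a) Equivalents: 4279 g ÷ 50 g/eq = 85.58 eq.
(a) Each mole of Na₂CO₃ supplies 2 eq, so 85.58 / 2 = 42.79 mol.
(a) Mass: 42.79 mol × 106 g/mol = 4536 g.

(b) Volume: 1990 m³ = 1,990,000 L.
(b) Available chlorine delivered: 3290 g × 0.884 = 2908 g as Cl₂.
(b) Concentration rise: 2908 g / 1,990,000 L = 1.461 mg/L = 1.46 ppm.

(a) 4.54 kg; (b) 1.46 ppm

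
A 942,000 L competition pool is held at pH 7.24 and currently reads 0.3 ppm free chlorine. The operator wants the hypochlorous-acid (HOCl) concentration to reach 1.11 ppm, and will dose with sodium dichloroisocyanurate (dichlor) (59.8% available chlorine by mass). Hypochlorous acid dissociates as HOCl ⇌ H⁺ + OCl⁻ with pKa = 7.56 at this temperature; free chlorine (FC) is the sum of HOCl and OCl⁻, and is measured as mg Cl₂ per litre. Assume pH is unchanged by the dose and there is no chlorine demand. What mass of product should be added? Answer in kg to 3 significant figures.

[OCl⁻]/[HOCl] = 10^(pH − pKa) = 10^(7.24 − 7.56) = 0.4786; fraction as HOCl = 1/(1 + 0.4786) = 0.6763.
Free chlorine required for 1.11 ppm HOCl: 1.11 / 0.6763 = 1.641 ppm.
FC to add: 1.641 − 0.3 = 1.341 mg/L as Cl₂.
Cl₂ equivalent: 1.341 mg/L × 942,000 L = 1263 g.
Product at 59.8% available Cl: 1263 / 0.598 = 2113 g.

2.11 kg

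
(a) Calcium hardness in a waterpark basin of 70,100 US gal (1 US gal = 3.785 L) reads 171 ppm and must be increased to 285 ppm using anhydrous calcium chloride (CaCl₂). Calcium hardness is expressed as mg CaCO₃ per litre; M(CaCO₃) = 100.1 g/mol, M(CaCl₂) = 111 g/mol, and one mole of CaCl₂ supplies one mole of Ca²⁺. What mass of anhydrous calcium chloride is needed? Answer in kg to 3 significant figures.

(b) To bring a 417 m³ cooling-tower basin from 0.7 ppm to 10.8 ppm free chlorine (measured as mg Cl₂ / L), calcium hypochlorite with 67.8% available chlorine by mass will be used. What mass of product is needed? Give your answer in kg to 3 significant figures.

(a) Volume: 70,100 US gal × 3.785 L/gal = 265,328 L.
(a) Hardness to add: (285 − 171) = 114 mg/L as CaCO₃ × 265,328 L = 30,250 g as CaCO₃.
(a) Moles of Ca²⁺ (1 mol Ca²⁺ ≡ 1 mol CaCO₃): 30,250 / 100.1 g/mol = 302.2 mol.
(a) Mass of CaCl₂: 302.2 × 111 = 33,540 g.

(b) Volume: 417 m³ = 417,000 L.
(b) Chlorine deficit: 10.8 − 0.7 = 10.1 ppm = 10.1 mg/L as Cl₂.
(b) Cl₂ equivalent needed: 10.1 mg/L × 417,000 L = 4,212,000 mg = 4212 g.
(b) Product at 67.8% available chlorine: 4212 / 0.678 = 6212 g.

(a) 33.5 kg; (b) 6.21 kg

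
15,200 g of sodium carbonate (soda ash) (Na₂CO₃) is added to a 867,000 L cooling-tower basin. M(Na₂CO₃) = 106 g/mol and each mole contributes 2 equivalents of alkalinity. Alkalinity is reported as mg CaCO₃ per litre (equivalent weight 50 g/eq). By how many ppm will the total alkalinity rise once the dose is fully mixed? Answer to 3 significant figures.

16.5 ppm

Moles of Na₂CO₃: 15,200 g ÷ 106 g/mol = 143.4 mol → 286.8 eq of alkalinity.
As CaCO₃: 286.8 eq × 50 g/eq = 14,340 g.
Rise: 14,340 g / 867,000 L × 1000 = 16.54 mg/L.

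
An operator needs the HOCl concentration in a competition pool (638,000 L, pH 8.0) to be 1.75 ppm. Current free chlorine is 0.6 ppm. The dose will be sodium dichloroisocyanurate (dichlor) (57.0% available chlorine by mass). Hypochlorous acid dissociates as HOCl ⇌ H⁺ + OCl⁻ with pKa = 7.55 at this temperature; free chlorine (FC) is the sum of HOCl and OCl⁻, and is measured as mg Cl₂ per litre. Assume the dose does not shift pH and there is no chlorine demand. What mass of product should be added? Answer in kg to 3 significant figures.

[OCl⁻]/[HOCl] = 10^(pH − pKa) = 10^(8.0 − 7.55) = 2.818; fraction as HOCl = 1/(1 + 2.818) = 0.2619.
Free chlorine required for 1.75 ppm HOCl: 1.75 / 0.2619 = 6.682 ppm.
FC to add: 6.682 − 0.6 = 6.082 mg/L as Cl₂.
Cl₂ equivalent: 6.082 mg/L × 638,000 L = 3880 g.
Product at 57.0% available Cl: 3880 / 0.57 = 6808 g.

6.81 kg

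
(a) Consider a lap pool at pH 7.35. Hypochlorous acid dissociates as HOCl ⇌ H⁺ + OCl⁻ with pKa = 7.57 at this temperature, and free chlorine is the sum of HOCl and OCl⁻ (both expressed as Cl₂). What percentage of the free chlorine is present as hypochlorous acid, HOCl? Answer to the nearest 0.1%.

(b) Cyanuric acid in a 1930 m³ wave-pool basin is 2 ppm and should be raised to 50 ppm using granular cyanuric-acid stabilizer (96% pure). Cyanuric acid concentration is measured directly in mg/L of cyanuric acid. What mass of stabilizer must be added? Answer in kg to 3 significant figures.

(a) [OCl⁻]/[HOCl] = 10^(pH − pKa) = 10^(7.35 − 7.57) = 10^-0.22 = 0.6026.
(a) Fraction as HOCl = 1 / (1 + 0.6026) = 0.624.

(b) Volume: 1930 m³ = 1,930,000 L.
(b) CYA to add: (50 − 2) = 48 mg/L × 1,930,000 L = 92,640 g cyanuric acid.
(b) At 96% purity: 92,640 / 0.96 = 96,500 g product.

(a) 62.4%; (b) 96.5 kg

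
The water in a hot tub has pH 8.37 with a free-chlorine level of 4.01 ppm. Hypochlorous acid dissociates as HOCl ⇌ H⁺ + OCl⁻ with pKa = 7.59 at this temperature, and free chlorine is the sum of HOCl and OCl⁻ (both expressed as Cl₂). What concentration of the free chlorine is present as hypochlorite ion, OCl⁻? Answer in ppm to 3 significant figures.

3.44 ppm

[OCl⁻]/[HOCl] = 10^(pH − pKa) = 10^(8.37 − 7.59) = 10^0.78 = 6.026.
Fraction as HOCl = 1 / (1 + 6.026) = 0.1423.
OCl⁻ = (1 − 0.1423) × 4.01 ppm = 3.439 ppm.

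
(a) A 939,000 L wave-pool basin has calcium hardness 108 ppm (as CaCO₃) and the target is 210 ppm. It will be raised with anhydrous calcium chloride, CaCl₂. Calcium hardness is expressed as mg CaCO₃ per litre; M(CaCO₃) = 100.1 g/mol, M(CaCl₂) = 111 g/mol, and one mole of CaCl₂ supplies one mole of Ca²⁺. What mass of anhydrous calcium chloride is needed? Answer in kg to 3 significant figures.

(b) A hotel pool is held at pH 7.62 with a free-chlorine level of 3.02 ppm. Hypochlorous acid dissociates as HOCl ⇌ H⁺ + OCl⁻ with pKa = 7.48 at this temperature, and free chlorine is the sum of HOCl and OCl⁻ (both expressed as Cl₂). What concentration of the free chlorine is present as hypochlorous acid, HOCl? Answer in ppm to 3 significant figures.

(a) Hardness to add: (210 − 108) = 102 mg/L as CaCO₃ × 939,000 L = 95,780 g as CaCO₃.
(a) Moles of Ca²⁺ (1 mol Ca²⁺ ≡ 1 mol CaCO₃): 95,780 / 100.1 g/mol = 956.8 mol.
(a) Mass of CaCl₂: 956.8 × 111 = 106,200 g.

(b) [OCl⁻]/[HOCl] = 10^(pH − pKa) = 10^(7.62 − 7.48) = 10^0.14 = 1.38.
(b) Fraction as HOCl = 1 / (1 + 1.38) = 0.4201.
(b) HOCl = 0.4201 × 3.02 ppm = 1.269 ppm.

(a) 106 kg; (b) 1.27 ppm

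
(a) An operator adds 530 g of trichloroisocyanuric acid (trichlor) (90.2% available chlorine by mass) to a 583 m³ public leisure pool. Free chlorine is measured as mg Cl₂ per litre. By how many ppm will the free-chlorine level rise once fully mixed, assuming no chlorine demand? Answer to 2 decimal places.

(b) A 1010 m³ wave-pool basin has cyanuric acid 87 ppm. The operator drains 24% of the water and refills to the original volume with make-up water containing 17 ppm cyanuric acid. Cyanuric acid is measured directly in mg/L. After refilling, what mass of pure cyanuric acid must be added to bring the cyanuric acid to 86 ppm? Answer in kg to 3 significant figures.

(a) Volume: 583 m³ = 583,000 L.
(a) Available chlorine delivered: 530 g × 0.902 = 478.1 g as Cl₂.
(a) Concentration rise: 478.1 g / 583,000 L = 0.82 mg/L = 0.82 ppm.

(b) Volume: 1010 m³ = 1,010,000 L.
(b) After draining 24% and refilling: 87 × 0.76 + 17 × 0.24 = 70.2 ppm.
(b) Deficit to target: 86 − 70.2 = 15.8 mg/L.
(b) Mass: 15.8 mg/L × 1,010,000 L = 15,960 g cyanuric acid.

(a) 0.82 ppm; (b) 16.0 kg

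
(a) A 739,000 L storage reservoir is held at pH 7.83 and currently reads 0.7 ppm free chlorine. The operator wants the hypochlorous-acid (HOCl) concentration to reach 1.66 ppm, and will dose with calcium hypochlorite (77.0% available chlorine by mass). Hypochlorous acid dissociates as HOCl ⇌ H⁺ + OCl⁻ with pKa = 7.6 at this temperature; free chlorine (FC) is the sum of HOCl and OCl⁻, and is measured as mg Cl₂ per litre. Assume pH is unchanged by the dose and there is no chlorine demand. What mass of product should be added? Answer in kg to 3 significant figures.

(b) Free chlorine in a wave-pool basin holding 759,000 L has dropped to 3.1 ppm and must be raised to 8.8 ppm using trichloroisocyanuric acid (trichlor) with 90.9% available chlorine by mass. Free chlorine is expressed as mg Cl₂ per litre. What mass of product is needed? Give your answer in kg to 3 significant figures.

(a) [OCl⁻]/[HOCl] = 10^(pH − pKa) = 10^(7.83 − 7.6) = 1.698; fraction as HOCl = 1/(1 + 1.698) = 0.3706.
(a) Free chlorine required for 1.66 ppm HOCl: 1.66 / 0.3706 = 4.479 ppm.
(a) FC to add: 4.479 − 0.7 = 3.779 mg/L as Cl₂.
(a) Cl₂ equivalent: 3.779 mg/L × 739,000 L = 2793 g.
(a) Product at 77.0% available Cl: 2793 / 0.77 = 3627 g.

(b) Chlorine deficit: 8.8 − 3.1 = 5.7 ppm = 5.7 mg/L as Cl₂.
(b) Cl₂ equivalent needed: 5.7 mg/L × 759,000 L = 4,326,000 mg = 4326 g.
(b) Product at 90.9% available chlorine: 4326 / 0.909 = 4759 g.

(a) 3.63 kg; (b) 4.76 kg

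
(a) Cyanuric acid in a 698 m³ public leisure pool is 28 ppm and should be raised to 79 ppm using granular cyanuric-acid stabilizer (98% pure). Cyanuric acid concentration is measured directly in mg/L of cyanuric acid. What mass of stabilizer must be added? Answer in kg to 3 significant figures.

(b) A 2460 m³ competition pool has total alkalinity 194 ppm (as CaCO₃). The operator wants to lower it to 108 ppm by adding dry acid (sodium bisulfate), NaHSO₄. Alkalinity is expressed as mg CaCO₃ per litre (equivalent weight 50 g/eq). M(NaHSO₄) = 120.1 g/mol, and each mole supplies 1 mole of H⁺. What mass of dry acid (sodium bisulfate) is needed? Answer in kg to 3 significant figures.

(a) Volume: 698 m³ = 698,000 L.
(a) CYA to add: (79 − 28) = 51 mg/L × 698,000 L = 35,600 g cyanuric acid.
(a) At 98% purity: 35,600 / 0.98 = 36,320 g product.

(b) Volume: 2460 m³ = 2,460,000 L.
(b) Alkalinity to neutralize: (194 − 108) = 86 mg/L as CaCO₃ × 2,460,000 L = 211,600 g as CaCO₃.
(b) Equivalents of H⁺ required: 211,600 ÷ 50 g/eq = 4231 eq = 4231 mol NaHSO₄.
(b) Mass of NaHSO₄: 4231 × 120.1 = 508,200 g.

(a) 36.3 kg; (b) 508 kg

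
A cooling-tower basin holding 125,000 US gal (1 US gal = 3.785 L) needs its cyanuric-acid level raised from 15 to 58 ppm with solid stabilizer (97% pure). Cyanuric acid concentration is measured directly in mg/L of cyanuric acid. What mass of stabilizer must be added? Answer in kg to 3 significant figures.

Volume: 125,000 US gal × 3.785 L/gal = 473,125 L.
CYA to add: (58 − 15) = 43 mg/L × 473,125 L = 20,340 g cyanuric acid.
At 97% purity: 20,340 / 0.97 = 20,970 g product.

21.0 kg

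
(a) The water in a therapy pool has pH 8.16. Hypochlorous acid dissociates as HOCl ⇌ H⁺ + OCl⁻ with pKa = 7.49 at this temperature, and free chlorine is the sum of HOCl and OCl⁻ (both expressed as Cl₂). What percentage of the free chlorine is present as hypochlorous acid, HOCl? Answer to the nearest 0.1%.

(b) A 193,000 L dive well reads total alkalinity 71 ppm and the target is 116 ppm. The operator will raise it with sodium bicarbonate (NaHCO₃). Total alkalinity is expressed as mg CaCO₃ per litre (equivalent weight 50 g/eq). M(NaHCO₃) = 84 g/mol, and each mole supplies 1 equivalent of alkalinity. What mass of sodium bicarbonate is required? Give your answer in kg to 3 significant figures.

(a) [OCl⁻]/[HOCl] = 10^(pH − pKa) = 10^(8.16 − 7.49) = 10^0.67 = 4.677.
(a) Fraction as HOCl = 1 / (1 + 4.677) = 0.1761.

(b) Alkalinity to add: (116 − 71) = 45 mg/L as CaCO₃ × 193,000 L = 8685 g as CaCO₃.
(b) Equivalents: 8685 g ÷ 50 g/eq = 173.7 eq.
(b) NaHCO₃ supplies 1 eq per mole → 173.7 mol.
(b) Mass: 173.7 mol × 84 g/mol = 14,590 g.

(a) 17.6%; (b) 14.6 kg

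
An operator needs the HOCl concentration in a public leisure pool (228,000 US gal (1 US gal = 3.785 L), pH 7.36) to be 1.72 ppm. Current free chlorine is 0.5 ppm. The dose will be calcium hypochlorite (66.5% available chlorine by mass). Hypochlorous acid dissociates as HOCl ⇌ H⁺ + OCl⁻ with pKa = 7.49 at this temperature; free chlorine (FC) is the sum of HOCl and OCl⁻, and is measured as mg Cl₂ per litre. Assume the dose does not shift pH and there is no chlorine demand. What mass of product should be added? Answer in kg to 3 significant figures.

Volume: 228,000 US gal × 3.785 L/gal = 862,980 L.
[OCl⁻]/[HOCl] = 10^(pH − pKa) = 10^(7.36 − 7.49) = 0.7413; fraction as HOCl = 1/(1 + 0.7413) = 0.5743.
Free chlorine required for 1.72 ppm HOCl: 1.72 / 0.5743 = 2.995 ppm.
FC to add: 2.995 − 0.5 = 2.495 mg/L as Cl₂.
Cl₂ equivalent: 2.495 mg/L × 862,980 L = 2153 g.
Product at 66.5% available Cl: 2153 / 0.665 = 3238 g.

3.24 kg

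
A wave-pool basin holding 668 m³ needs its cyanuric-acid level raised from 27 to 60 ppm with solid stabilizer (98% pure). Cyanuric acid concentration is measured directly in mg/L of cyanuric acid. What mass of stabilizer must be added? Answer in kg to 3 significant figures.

22.5 kg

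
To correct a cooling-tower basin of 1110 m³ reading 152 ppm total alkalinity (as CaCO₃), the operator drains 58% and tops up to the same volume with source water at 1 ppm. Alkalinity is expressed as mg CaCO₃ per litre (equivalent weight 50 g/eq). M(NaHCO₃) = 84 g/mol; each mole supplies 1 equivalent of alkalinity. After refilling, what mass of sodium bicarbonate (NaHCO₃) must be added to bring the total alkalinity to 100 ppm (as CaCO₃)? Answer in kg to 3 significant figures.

66.3 kg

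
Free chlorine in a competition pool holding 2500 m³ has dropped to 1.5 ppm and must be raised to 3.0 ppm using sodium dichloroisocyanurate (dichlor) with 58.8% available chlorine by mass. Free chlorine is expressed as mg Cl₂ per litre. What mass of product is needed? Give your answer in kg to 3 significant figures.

Volume: 2500 m³ = 2,500,000 L.
Chlorine deficit: 3.0 − 1.5 = 1.5 ppm = 1.5 mg/L as Cl₂.
Cl₂ equivalent needed: 1.5 mg/L × 2,500,000 L = 3,750,000 mg = 3750 g.
Product at 58.8% available chlorine: 3750 / 0.588 = 6378 g.

6.38 kg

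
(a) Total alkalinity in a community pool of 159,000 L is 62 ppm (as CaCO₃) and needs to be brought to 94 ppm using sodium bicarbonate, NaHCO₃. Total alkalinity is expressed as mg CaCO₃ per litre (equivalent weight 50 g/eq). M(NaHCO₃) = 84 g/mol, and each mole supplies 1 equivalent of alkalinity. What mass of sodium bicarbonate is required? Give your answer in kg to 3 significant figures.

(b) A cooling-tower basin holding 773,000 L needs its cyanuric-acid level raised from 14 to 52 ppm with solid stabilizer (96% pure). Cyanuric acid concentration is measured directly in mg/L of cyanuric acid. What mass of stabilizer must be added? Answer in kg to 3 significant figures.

(a) 8.55 kg; (b) 30.6 kg

(a) Alkalinity to add: (94 − 62) = 32 mg/L as CaCO₃ × 159,000 L = 5088 g as CaCO₃.
(a) Equivalents: 5088 g ÷ 50 g/eq = 101.8 eq.
(a) NaHCO₃ supplies 1 eq per mole → 101.8 mol.
(a) Mass: 101.8 mol × 84 g/mol = 8548 g.

(b) CYA to add: (52 − 14) = 38 mg/L × 773,000 L = 29,370 g cyanuric acid.
(b) At 96% purity: 29,370 / 0.96 = 30,600 g product.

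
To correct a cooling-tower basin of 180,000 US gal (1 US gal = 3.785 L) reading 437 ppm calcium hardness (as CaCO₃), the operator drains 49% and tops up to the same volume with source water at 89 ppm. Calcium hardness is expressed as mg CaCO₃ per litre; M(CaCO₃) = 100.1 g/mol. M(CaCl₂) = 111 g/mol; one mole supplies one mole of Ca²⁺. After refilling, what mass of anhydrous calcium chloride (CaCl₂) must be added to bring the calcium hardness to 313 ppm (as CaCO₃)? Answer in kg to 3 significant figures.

35.1 kg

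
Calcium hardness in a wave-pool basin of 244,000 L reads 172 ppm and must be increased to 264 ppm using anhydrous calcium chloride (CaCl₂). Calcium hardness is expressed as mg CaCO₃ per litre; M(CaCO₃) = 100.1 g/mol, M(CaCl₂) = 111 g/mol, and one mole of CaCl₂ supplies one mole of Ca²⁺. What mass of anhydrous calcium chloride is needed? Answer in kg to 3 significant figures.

24.9 kg

Hardness to add: (264 − 172) = 92 mg/L as CaCO₃ × 244,000 L = 22,450 g as CaCO₃.
Moles of Ca²⁺ (1 mol Ca²⁺ ≡ 1 mol CaCO₃): 22,450 / 100.1 g/mol = 224.3 mol.
Mass of CaCl₂: 224.3 × 111 = 24,890 g.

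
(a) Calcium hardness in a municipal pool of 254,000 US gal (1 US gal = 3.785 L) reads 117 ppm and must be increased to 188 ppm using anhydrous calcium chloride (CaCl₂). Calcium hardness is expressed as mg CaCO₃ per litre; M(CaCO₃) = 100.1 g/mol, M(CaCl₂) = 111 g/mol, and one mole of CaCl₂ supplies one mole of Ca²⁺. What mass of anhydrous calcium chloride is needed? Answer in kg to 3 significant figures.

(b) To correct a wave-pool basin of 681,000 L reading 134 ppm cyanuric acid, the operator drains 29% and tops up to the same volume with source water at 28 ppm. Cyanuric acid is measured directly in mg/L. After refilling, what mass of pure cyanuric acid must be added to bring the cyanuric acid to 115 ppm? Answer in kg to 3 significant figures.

(a) 75.7 kg; (b) 7.99 kg

(a) Volume: 254,000 US gal × 3.785 L/gal = 961,390 L.
(a) Hardness to add: (188 − 117) = 71 mg/L as CaCO₃ × 961,390 L = 68,260 g as CaCO₃.
(a) Moles of Ca²⁺ (1 mol Ca²⁺ ≡ 1 mol CaCO₃): 68,260 / 100.1 g/mol = 681.9 mol.
(a) Mass of CaCl₂: 681.9 × 111 = 75,690 g.

(b) After draining 29% and refilling: 134 × 0.71 + 28 × 0.29 = 103.26 ppm.
(b) Deficit to target: 115 − 103.26 = 11.74 mg/L.
(b) Mass: 11.74 mg/L × 681,000 L = 7995 g cyanuric acid.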